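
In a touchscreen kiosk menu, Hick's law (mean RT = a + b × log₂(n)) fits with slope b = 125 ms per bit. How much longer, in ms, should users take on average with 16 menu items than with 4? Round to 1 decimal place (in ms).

The intercept a cancels: ΔRT = b·(log₂ n₂ − log₂ n₁) = b·log₂(n₂/n₁).
log₂(16) − log₂(4) = log₂(16/4) = log₂(4) = 2.
ΔRT = 125 × 2.0000 = 250.000 ms.

250.0 ms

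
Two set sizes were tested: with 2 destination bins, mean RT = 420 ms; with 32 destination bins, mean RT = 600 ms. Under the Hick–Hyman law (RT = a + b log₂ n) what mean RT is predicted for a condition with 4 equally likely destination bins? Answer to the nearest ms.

465 ms

Solve the two-equation system in a and b:
  b = (600 − 420) / (log₂ 32 − log₂ 2) = 180 / (5 − 1) = 45 ms/bit
  a = 420 − 45 × 1 = 375 ms
Then RT(4) = 375 + 45 × log₂ 4 = 375 + 45 × 2 ≈ 465.000 ms.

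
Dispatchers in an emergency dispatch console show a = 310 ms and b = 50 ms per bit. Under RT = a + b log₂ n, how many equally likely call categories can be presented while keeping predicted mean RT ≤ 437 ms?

50·log₂ n ≤ 437 − 310 = 127, giving log₂ n ≤ 2.5400 and n ≤ 5.816. The largest whole number is 5.

5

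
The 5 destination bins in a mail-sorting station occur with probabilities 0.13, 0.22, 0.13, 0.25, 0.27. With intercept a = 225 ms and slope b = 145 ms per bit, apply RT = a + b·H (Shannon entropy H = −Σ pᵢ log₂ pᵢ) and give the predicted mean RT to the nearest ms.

Entropy contributions −pᵢ log₂ pᵢ: 0.3826, 0.4806, 0.3826, 0.5000, 0.5100; sum H = 2.2559 bits.
RT = a + bH = 225 + 145·2.2559 = 552.10 ms.

552 ms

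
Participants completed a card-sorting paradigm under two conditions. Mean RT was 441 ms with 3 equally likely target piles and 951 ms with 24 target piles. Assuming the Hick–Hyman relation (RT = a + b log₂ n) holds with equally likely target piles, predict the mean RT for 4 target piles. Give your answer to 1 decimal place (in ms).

RT is linear in log₂ n, so two points fix the line:
  b = (951 − 441) / (log₂ 24 − log₂ 3) = 510 / (4.5850 − 1.5850) = 170.000 ms/bit
  a = 441 − 170.000 × 1.5850 = 171.556 ms
Then RT(4) = 171.556 + 170.000 × log₂ 4 = 171.556 + 170.000 × 2 ≈ 511.556 ms.

511.6 ms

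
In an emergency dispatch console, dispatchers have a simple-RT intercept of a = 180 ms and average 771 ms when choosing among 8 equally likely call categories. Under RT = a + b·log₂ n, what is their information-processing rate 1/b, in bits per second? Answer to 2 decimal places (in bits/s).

b = (771 − 180)/log₂ 8 = 591/3 = 197.000 ms per bit = 0.19700 s/bit; the reciprocal is 5.076 bits/s.

5.08 bits/s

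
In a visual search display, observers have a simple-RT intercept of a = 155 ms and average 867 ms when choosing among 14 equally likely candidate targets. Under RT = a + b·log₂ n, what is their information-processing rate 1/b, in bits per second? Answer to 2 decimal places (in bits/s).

b = (867 − 155)/log₂ 14 = 712/3.8074 = 187.006 ms per bit = 0.18701 s/bit; the reciprocal is 5.347 bits/s.

5.35 bits/s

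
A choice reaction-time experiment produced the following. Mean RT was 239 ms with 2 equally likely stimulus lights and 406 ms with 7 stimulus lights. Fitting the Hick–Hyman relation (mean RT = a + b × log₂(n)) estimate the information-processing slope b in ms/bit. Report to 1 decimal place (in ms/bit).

92.4 ms/bit

b = (RT₂ − RT₁)/(log₂ n₂ − log₂ n₁) = (406 − 239)/(2.8074 − 1) = 92.400 ms/bit.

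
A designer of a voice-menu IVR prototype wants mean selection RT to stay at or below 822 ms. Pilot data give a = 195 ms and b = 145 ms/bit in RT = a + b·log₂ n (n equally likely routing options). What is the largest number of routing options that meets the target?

20

145·log₂ n ≤ 822 − 195 = 627, giving log₂ n ≤ 4.3241 and n ≤ 20.031. The largest whole number is 20.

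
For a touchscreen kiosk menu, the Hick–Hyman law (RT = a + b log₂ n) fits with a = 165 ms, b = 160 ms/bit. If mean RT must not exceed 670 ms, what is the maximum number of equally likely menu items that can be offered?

8

Set 165 + 160·log₂ n ≤ 670 → log₂ n ≤ (670 − 165)/160 = 3.1562.
So n ≤ 2^3.1562 = 8.915; the largest integer n is 8.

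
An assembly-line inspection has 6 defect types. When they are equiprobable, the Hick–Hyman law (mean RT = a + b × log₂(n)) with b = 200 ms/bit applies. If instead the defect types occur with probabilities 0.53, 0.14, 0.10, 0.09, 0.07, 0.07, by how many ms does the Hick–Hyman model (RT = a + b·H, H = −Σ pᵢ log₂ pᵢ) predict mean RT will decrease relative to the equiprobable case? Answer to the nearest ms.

104 ms

Equiprobable entropy H₀ = log₂ 6 = 2.5850 bits.
Skewed entropy H = −Σ pᵢ log₂ pᵢ = 2.0645 bits.
ΔRT = b·(H₀ − H) = 200 × 0.5204 = 104.09 ms.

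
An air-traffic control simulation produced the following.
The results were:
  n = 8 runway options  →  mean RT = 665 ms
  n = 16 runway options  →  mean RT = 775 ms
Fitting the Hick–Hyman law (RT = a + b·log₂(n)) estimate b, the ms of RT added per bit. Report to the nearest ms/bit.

110 ms/bit

Slope: b = (775 − 665) / (log₂ 16 − log₂ 8) = 110/1.0000 = 110 ms/bit.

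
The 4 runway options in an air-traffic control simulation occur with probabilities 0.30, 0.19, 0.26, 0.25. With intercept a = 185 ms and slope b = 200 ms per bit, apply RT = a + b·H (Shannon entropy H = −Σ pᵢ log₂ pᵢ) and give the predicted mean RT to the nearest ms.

581 ms

H = 0.30·log₂(1/0.30) + 0.19·log₂(1/0.19) + 0.26·log₂(1/0.26) + 0.25·log₂(1/0.25) = 1.9816 bits.
RT = 185 + 200 × 1.9816 = 581.32 ms.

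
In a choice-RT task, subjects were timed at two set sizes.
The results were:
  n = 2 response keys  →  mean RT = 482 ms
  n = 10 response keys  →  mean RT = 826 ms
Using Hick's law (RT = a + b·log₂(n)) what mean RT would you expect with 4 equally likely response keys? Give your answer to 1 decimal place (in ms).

RT is linear in log₂ n, so two points fix the line:
  b = (826 − 482) / (log₂ 10 − log₂ 2) = 344 / (3.3219 − 1) = 148.153 ms/bit
  a = 482 − 148.153 × 1 = 333.847 ms
Then RT(4) = 333.847 + 148.153 × log₂ 4 = 333.847 + 148.153 × 2 ≈ 630.153 ms.

630.2 ms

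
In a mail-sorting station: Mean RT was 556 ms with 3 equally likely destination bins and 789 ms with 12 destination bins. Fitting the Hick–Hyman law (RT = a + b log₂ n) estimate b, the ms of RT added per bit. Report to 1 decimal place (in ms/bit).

Slope: b = (789 − 556) / (log₂ 12 − log₂ 3) = 233/2.0000 = 116.500 ms/bit.

116.5 ms/bit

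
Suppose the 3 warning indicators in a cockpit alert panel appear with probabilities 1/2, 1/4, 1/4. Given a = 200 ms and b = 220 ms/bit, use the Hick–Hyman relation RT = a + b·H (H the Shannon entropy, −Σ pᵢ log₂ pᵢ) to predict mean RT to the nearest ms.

H = −Σ pᵢ log₂ pᵢ = 0.5·1 + 0.25·2 + 0.25·2 = 1.500 bits.
RT = 200 + 220 × 1.500 = 530.00 ms.

530 ms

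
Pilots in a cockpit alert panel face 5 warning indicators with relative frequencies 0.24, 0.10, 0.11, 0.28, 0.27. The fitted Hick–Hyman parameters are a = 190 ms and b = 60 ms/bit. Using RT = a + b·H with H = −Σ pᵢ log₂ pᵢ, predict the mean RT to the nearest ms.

322 ms

Entropy contributions −pᵢ log₂ pᵢ: 0.4941, 0.3322, 0.3503, 0.5142, 0.5100; sum H = 2.2009 bits.
RT = a + bH = 190 + 60·2.2009 = 322.05 ms.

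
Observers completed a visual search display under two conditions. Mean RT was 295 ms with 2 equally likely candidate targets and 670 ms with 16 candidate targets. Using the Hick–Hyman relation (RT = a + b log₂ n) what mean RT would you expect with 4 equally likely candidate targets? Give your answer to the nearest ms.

Solve the two-equation system in a and b:
  b = (670 − 295) / (log₂ 16 − log₂ 2) = 375 / (4 − 1) = 125 ms/bit
  a = 295 − 125 × 1 = 170 ms
Then RT(4) = 170 + 125 × log₂ 4 = 170 + 125 × 2 ≈ 420.000 ms.

420 ms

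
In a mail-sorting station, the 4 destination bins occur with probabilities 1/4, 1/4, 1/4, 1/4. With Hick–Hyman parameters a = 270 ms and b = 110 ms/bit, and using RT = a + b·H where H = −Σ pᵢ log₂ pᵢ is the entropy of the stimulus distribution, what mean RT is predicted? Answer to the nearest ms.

H = −Σ pᵢ log₂ pᵢ = 0.25·2 + 0.25·2 + 0.25·2 + 0.25·2 = 2.000 bits.
RT = 270 + 110 × 2.000 = 490.00 ms.

490 ms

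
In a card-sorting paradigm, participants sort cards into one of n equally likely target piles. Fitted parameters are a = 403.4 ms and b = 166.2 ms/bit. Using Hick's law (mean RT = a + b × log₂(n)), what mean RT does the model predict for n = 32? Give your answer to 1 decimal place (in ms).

1234.4 ms

log₂(32) = 5 bits, so RT = 403.4 + 166.2 × 5 ≈ 1234.400 ms.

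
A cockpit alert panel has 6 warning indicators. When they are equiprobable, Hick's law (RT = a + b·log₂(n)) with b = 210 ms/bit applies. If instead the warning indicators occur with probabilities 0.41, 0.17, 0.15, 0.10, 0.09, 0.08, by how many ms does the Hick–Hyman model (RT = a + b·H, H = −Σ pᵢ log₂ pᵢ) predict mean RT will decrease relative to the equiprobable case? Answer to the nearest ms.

Equiprobable entropy H₀ = log₂ 6 = 2.5850 bits.
Skewed entropy H = −Σ pᵢ log₂ pᵢ = 2.3089 bits.
ΔRT = b·(H₀ − H) = 210 × 0.2761 = 57.98 ms.

58 ms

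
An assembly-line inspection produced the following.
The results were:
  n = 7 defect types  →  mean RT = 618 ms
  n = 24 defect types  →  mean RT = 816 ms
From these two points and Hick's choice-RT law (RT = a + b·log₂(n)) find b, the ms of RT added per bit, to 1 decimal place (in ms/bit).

Slope: b = (816 − 618) / (log₂ 24 − log₂ 7) = 198/1.7776 = 111.386 ms/bit.

111.4 ms/bit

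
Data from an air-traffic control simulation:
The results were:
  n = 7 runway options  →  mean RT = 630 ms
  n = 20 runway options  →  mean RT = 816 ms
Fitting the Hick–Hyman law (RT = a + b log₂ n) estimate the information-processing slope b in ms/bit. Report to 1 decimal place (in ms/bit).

Slope: b = (816 − 630) / (log₂ 20 − log₂ 7) = 186/1.5146 = 122.807 ms/bit.

122.8 ms/bit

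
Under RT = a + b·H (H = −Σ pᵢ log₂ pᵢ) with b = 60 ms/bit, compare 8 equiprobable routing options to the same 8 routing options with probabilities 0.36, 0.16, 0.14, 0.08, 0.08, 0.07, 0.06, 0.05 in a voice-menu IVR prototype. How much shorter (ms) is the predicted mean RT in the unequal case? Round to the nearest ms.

The RT saving is b·ΔH. Equiprobable H₀ = log₂(8) = 3.0000 bits; with the given probabilities H = 2.6619 bits.
b·(H₀ − H) = 60 × (3.0000 − 2.6619) = 20.28 ms.

20 ms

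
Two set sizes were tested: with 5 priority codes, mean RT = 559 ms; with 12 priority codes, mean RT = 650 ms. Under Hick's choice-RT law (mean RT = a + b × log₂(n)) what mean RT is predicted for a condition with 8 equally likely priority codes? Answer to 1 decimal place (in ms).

RT is linear in log₂ n, so two points fix the line:
  b = (650 − 559) / (log₂ 12 − log₂ 5) = 91 / (3.5850 − 2.3219) = 72.049 ms/bit
  a = 559 − 72.049 × 2.3219 = 391.708 ms
Then RT(8) = 391.708 + 72.049 × log₂ 8 = 391.708 + 72.049 × 3 ≈ 607.854 ms.

607.9 ms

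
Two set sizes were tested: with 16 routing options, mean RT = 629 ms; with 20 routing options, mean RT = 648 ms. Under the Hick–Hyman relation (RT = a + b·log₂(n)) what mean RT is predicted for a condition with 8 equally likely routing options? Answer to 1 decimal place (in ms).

With log₂ n on the abscissa the relation is linear; from the two conditions:
  b = (648 − 629) / (log₂ 20 − log₂ 16) = 19 / (4.3219 − 4) = 59.019 ms/bit
  a = 629 − 59.019 × 4 = 392.922 ms
Then RT(8) = 392.922 + 59.019 × log₂ 8 = 392.922 + 59.019 × 3 ≈ 569.981 ms.

570.0 ms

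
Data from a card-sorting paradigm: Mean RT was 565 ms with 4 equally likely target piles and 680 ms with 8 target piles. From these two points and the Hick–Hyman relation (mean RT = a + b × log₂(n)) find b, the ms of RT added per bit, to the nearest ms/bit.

115 ms/bit

The slope on a log₂ axis is (680 − 565) / (3 − 2) = 115 ms/bit.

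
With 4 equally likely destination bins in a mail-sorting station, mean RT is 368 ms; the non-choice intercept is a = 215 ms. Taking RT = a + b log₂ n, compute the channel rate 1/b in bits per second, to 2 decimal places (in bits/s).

13.07 bits/s

b = (368 − 215)/log₂ 4 = 153/2 = 76.500 ms per bit = 0.07650 s/bit; the reciprocal is 13.072 bits/s.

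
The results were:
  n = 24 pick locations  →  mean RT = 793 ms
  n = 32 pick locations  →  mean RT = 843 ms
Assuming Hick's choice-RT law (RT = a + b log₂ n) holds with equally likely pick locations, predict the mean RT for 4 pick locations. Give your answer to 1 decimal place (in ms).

Fit slope and intercept:
  b = (843 − 793) / (log₂ 32 − log₂ 24) = 50 / (5 − 4.5850) = 120.471 ms/bit
  a = 793 − 120.471 × 4.5850 = 240.645 ms
Then RT(4) = 240.645 + 120.471 × log₂ 4 = 240.645 + 120.471 × 2 ≈ 481.587 ms.

481.6 ms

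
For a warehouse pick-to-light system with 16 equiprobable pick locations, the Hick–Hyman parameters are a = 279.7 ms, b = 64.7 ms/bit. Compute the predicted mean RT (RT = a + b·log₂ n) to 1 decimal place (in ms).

538.5 ms

log₂(16) = 4 bits, so RT = 279.7 + 64.7 × 4 ≈ 538.500 ms.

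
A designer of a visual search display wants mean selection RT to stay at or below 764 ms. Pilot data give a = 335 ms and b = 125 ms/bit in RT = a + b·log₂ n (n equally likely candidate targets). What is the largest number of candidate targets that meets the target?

10

125·log₂ n ≤ 764 − 335 = 429, giving log₂ n ≤ 3.4320 and n ≤ 10.793. The largest whole number is 10.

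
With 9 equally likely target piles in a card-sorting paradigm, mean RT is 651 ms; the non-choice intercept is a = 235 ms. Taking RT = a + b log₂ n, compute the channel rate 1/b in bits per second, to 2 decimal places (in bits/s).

Choice component = 651 − 235 = 416 ms over log₂(9) = 3.1699 bits.
b = 416 / 3.1699 = 131.233 ms/bit, so 1/b = 7.620 bits/s.

7.62 bits/s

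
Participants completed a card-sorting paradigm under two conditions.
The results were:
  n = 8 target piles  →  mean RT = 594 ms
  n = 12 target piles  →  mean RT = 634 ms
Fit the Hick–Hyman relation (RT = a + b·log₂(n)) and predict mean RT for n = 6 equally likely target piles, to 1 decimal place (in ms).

565.6 ms

Fit slope and intercept:
  b = (634 − 594) / (log₂ 12 − log₂ 8) = 40 / (3.5850 − 3) = 68.380 ms/bit
  a = 594 − 68.380 × 3 = 388.859 ms
Then RT(6) = 388.859 + 68.380 × log₂ 6 = 388.859 + 68.380 × 2.5850 ≈ 565.620 ms.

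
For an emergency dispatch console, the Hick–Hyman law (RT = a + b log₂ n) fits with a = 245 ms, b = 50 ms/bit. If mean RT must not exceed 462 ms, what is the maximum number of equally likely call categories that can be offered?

Information budget: (462 − 245)/50 = 4.3400 bits, so n ≤ 2^4.3400 = 20.252 → at most 20.

20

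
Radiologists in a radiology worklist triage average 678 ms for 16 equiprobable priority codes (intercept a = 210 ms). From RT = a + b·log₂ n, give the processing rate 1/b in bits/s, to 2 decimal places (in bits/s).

8.55 bits/s

b = (678 − 210)/log₂ 16 = 468/4 = 117.000 ms per bit = 0.11700 s/bit; the reciprocal is 8.547 bits/s.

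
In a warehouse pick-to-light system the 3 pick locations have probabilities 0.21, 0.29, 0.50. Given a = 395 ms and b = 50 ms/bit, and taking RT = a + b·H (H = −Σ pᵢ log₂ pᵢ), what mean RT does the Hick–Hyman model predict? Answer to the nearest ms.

470 ms

Entropy contributions −pᵢ log₂ pᵢ: 0.4728, 0.5179, 0.5000; sum H = 1.4907 bits.
RT = a + bH = 395 + 50·1.4907 = 469.54 ms.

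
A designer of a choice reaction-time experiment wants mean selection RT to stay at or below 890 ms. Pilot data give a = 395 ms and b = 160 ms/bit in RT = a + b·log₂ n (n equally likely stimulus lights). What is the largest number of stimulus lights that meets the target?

Information budget: (890 − 395)/160 = 3.0938 bits, so n ≤ 2^3.0938 = 8.537 → at most 8.

8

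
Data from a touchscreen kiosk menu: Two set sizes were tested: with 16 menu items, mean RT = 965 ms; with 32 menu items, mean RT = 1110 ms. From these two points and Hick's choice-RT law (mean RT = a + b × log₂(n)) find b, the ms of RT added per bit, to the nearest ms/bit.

Slope: b = (1110 − 965) / (log₂ 32 − log₂ 16) = 145/1.0000 = 145 ms/bit.

145 ms/bit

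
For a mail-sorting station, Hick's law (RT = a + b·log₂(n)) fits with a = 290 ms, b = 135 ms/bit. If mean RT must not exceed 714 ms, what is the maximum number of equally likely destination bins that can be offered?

8

Information budget: (714 − 290)/135 = 3.1407 bits, so n ≤ 2^3.1407 = 8.820 → at most 8.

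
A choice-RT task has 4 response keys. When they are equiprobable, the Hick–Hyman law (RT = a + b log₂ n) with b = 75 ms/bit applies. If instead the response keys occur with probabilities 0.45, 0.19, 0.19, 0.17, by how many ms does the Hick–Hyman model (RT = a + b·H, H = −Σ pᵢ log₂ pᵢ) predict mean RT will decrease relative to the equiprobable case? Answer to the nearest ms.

The RT saving is b·ΔH. Equiprobable H₀ = log₂(4) = 2.0000 bits; with the given probabilities H = 1.8634 bits.
b·(H₀ − H) = 75 × (2.0000 − 1.8634) = 10.24 ms.

10 ms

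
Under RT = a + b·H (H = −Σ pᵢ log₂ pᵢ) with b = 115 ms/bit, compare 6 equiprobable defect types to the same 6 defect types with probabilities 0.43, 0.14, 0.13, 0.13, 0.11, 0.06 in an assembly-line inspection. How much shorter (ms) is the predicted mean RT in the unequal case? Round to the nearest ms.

35 ms

The RT saving is b·ΔH. Equiprobable H₀ = log₂(6) = 2.5850 bits; with the given probabilities H = 2.2798 bits.
b·(H₀ − H) = 115 × (2.5850 − 2.2798) = 35.10 ms.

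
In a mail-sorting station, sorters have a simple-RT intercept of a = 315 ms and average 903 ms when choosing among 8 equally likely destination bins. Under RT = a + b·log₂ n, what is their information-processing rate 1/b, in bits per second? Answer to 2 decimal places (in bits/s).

b = (903 − 315)/log₂ 8 = 588/3 = 196.000 ms per bit = 0.19600 s/bit; the reciprocal is 5.102 bits/s.

5.10 bits/s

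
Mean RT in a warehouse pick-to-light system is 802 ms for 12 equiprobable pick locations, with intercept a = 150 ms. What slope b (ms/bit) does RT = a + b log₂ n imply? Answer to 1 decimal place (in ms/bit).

181.9 ms/bit

b = (802 − 150) / log₂(12) = 652 / 3.5850 = 181.871 ms/bit.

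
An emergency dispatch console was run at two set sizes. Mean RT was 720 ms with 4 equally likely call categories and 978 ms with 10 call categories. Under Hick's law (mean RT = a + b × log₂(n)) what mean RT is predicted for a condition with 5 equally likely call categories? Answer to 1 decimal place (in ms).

782.8 ms

Solve the two-equation system in a and b:
  b = (978 − 720) / (log₂ 10 − log₂ 4) = 258 / (3.3219 − 2) = 195.169 ms/bit
  a = 720 − 195.169 × 2 = 329.661 ms
Then RT(5) = 329.661 + 195.169 × log₂ 5 = 329.661 + 195.169 × 2.3219 ≈ 782.831 ms.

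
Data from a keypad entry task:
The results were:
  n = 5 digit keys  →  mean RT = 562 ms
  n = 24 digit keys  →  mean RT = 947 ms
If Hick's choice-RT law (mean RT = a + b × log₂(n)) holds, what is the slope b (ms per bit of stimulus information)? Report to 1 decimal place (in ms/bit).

170.1 ms/bit

The slope on a log₂ axis is (947 − 562) / (4.5850 − 2.3219) = 170.126 ms/bit.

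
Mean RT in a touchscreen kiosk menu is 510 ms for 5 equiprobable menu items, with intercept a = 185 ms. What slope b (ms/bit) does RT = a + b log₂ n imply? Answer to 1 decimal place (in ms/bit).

5 alternatives carry log₂ 5 = 2.3219 bits; the choice cost is 510 − 185 = 325 ms, so b = 325/2.3219 = 139.970 ms/bit.

140.0 ms/bit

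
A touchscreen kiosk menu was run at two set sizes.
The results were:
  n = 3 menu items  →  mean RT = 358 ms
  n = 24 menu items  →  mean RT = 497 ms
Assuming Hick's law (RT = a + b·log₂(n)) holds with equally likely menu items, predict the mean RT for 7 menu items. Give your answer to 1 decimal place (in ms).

RT is linear in log₂ n, so two points fix the line:
  b = (497 − 358) / (log₂ 24 − log₂ 3) = 139 / (4.5850 − 1.5850) = 46.333 ms/bit
  a = 358 − 46.333 × 1.5850 = 284.563 ms
Then RT(7) = 284.563 + 46.333 × log₂ 7 = 284.563 + 46.333 × 2.8074 ≈ 414.638 ms.

414.6 ms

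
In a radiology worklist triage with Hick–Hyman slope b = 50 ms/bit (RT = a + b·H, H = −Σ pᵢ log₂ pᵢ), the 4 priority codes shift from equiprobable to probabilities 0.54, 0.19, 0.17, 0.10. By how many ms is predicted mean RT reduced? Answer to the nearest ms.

Equiprobable entropy H₀ = log₂ 4 = 2.0000 bits.
Skewed entropy H = −Σ pᵢ log₂ pᵢ = 1.7020 bits.
ΔRT = b·(H₀ − H) = 50 × 0.2980 = 14.90 ms.

15 ms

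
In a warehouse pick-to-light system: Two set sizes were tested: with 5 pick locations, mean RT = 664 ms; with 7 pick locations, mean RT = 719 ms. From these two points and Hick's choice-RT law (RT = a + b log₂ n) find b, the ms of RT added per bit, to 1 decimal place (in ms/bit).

The slope on a log₂ axis is (719 − 664) / (2.8074 − 2.3219) = 113.302 ms/bit.

113.3 ms/bit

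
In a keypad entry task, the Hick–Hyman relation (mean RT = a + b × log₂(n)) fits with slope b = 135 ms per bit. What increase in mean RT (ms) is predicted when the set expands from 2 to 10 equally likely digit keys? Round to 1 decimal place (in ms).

Only the slope matters, since a is common to both: ΔRT = b·log₂(n₂/n₁).
log₂(10) − log₂(2) = 3.3219 − 1 = 2.3219.
ΔRT = 135 × 2.3219 = 313.460 ms.

313.5 ms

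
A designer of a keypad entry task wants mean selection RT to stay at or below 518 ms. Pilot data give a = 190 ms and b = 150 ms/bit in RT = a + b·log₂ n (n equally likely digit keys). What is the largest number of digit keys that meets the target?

150·log₂ n ≤ 518 − 190 = 328, giving log₂ n ≤ 2.1867 and n ≤ 4.553. The largest whole number is 4.

4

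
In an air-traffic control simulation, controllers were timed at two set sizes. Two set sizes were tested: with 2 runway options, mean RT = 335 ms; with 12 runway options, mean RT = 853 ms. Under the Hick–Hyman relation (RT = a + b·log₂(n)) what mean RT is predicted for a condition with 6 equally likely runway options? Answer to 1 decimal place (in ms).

With log₂ n on the abscissa the relation is linear; from the two conditions:
  b = (853 − 335) / (log₂ 12 − log₂ 2) = 518 / (3.5850 − 1) = 200.390 ms/bit
  a = 335 − 200.390 × 1 = 134.610 ms
Then RT(6) = 134.610 + 200.390 × log₂ 6 = 134.610 + 200.390 × 2.5850 ≈ 652.610 ms.

652.6 ms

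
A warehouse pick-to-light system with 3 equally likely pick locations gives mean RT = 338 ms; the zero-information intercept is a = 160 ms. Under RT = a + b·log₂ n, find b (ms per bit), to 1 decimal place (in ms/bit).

log₂(3) = 1.5850 bits.
b = (RT − a)/log₂ n = (338 − 160) / 1.5850 = 112.305 ms/bit.

112.3 ms/bit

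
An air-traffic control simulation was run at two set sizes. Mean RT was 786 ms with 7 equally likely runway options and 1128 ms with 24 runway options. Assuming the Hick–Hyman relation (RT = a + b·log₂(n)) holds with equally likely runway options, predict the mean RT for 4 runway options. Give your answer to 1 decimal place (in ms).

630.7 ms

RT is linear in log₂ n, so two points fix the line:
  b = (1128 − 786) / (log₂ 24 − log₂ 7) = 342 / (4.5850 − 2.8074) = 192.393 ms/bit
  a = 786 − 192.393 × 2.8074 = 245.883 ms
Then RT(4) = 245.883 + 192.393 × log₂ 4 = 245.883 + 192.393 × 2 ≈ 630.670 ms.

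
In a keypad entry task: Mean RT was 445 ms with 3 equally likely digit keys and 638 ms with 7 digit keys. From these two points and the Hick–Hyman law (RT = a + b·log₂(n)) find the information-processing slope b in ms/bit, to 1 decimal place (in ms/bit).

The slope on a log₂ axis is (638 − 445) / (2.8074 − 1.5850) = 157.887 ms/bit.

157.9 ms/bit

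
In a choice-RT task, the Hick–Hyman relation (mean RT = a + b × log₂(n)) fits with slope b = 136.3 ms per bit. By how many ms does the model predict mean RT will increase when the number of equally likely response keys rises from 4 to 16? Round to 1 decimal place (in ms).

The intercept a cancels: ΔRT = b·(log₂ n₂ − log₂ n₁) = b·log₂(n₂/n₁).
log₂(16) − log₂(4) = log₂(16/4) = log₂(4) = 2.
ΔRT = 136.3 × 2.0000 = 272.600 ms.

272.6 ms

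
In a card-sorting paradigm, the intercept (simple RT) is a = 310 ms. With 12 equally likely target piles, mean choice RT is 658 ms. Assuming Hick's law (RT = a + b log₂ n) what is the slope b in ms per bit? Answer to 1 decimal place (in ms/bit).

97.1 ms/bit

12 alternatives carry log₂ 12 = 3.5850 bits; the choice cost is 658 − 310 = 348 ms, so b = 348/3.5850 = 97.072 ms/bit.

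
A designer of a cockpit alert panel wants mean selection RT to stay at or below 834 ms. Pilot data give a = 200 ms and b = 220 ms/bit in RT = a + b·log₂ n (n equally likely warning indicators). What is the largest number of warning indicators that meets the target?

7

Information budget: (834 − 200)/220 = 2.8818 bits, so n ≤ 2^2.8818 = 7.371 → at most 7.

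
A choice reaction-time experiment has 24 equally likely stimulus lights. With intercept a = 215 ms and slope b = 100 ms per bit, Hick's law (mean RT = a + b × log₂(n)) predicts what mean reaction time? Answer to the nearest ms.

673 ms

log₂(24) = 4.5850 bits, so RT = 215 + 100 × 4.5850 ≈ 673.496 ms.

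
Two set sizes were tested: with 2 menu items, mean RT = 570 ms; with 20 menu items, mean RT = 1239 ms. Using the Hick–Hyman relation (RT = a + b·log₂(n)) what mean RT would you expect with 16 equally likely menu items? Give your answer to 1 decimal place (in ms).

1174.2 ms

With log₂ n on the abscissa the relation is linear; from the two conditions:
  b = (1239 − 570) / (log₂ 20 − log₂ 2) = 669 / (4.3219 − 1) = 201.389 ms/bit
  a = 570 − 201.389 × 1 = 368.611 ms
Then RT(16) = 368.611 + 201.389 × log₂ 16 = 368.611 + 201.389 × 4 ≈ 1174.167 ms.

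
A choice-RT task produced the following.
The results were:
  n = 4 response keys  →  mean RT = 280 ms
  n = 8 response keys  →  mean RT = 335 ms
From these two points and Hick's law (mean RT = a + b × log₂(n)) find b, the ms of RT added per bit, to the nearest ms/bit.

The slope on a log₂ axis is (335 − 280) / (3 − 2) = 55 ms/bit.

55 ms/bit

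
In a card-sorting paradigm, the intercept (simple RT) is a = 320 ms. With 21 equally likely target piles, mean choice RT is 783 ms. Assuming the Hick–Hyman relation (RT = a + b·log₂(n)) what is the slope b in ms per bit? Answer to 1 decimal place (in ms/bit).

log₂(21) = 4.3923 bits.
b = (RT − a)/log₂ n = (783 − 320) / 4.3923 = 105.411 ms/bit.

105.4 ms/bit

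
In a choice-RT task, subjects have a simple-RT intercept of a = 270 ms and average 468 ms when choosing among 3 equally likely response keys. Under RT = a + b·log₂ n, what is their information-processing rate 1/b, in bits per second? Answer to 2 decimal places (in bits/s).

8.00 bits/s

Choice component = 468 − 270 = 198 ms over log₂(3) = 1.5850 bits.
b = 198 / 1.5850 = 124.924 ms/bit, so 1/b = 8.005 bits/s.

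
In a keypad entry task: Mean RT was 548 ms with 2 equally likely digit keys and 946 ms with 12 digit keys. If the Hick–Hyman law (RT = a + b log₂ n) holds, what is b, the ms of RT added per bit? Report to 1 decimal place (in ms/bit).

154.0 ms/bit

b = (RT₂ − RT₁)/(log₂ n₂ − log₂ n₁) = (946 − 548)/(3.5850 − 1) = 153.967 ms/bit.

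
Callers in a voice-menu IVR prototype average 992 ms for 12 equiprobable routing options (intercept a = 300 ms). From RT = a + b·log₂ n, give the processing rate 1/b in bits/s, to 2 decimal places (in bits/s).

5.18 bits/s

b = (992 − 300)/log₂ 12 = 692/3.5850 = 193.029 ms per bit = 0.19303 s/bit; the reciprocal is 5.181 bits/s.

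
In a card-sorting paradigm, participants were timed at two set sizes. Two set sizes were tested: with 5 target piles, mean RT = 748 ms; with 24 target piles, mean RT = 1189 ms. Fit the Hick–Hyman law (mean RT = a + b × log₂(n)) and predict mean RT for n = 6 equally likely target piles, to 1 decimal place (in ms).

799.3 ms

Fit slope and intercept:
  b = (1189 − 748) / (log₂ 24 − log₂ 5) = 441 / (4.5850 − 2.3219) = 194.871 ms/bit
  a = 748 − 194.871 × 2.3219 = 295.523 ms
Then RT(6) = 295.523 + 194.871 × log₂ 6 = 295.523 + 194.871 × 2.5850 ≈ 799.258 ms.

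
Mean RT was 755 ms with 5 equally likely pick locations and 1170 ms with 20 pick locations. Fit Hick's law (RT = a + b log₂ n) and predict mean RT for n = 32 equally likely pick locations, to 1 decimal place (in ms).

1310.7 ms

Solve the two-equation system in a and b:
  b = (1170 − 755) / (log₂ 20 − log₂ 5) = 415 / (4.3219 − 2.3219) = 207.500 ms/bit
  a = 755 − 207.500 × 2.3219 = 273.200 ms
Then RT(32) = 273.200 + 207.500 × log₂ 32 = 273.200 + 207.500 × 5 ≈ 1310.700 ms.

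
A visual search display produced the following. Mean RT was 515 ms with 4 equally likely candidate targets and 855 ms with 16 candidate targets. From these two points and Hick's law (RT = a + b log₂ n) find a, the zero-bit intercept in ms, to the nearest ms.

175 ms

Slope: b = (855 − 515) / (log₂ 16 − log₂ 4) = 340/2.0000 = 170 ms/bit.
Intercept: a = 515 − 170·log₂(4) = 175.000 ms.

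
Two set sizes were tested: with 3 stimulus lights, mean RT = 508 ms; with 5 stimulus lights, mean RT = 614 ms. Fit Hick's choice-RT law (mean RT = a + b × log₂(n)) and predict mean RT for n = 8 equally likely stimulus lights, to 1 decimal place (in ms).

711.5 ms

RT is linear in log₂ n, so two points fix the line:
  b = (614 − 508) / (log₂ 5 − log₂ 3) = 106 / (2.3219 − 1.5850) = 143.833 ms/bit
  a = 508 − 143.833 × 1.5850 = 280.030 ms
Then RT(8) = 280.030 + 143.833 × log₂ 8 = 280.030 + 143.833 × 3 ≈ 711.529 ms.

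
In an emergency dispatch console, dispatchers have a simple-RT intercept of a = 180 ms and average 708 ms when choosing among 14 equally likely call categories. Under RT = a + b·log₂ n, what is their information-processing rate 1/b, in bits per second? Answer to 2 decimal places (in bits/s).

7.21 bits/s

b = (708 − 180)/log₂ 14 = 528/3.8074 = 138.679 ms per bit = 0.13868 s/bit; the reciprocal is 7.211 bits/s.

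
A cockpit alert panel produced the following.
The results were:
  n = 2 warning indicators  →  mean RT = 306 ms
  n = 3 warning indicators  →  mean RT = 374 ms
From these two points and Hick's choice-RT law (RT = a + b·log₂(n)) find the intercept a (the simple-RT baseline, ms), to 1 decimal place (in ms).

Slope: b = (374 − 306) / (log₂ 3 − log₂ 2) = 68/0.5850 = 116.247 ms/bit.
a = RT₁ − b·log₂ n₁ = 306 − 116.247 × 1 = 189.753 ms.

189.8 ms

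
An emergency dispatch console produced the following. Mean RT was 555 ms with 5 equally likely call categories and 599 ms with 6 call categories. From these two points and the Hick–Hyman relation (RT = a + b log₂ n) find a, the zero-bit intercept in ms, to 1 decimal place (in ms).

166.6 ms

b = (RT₂ − RT₁)/(log₂ n₂ − log₂ n₁) = (599 − 555)/(2.5850 − 2.3219) = 167.278 ms/bit.
Intercept: a = 555 − 167.278·log₂(5) = 166.591 ms.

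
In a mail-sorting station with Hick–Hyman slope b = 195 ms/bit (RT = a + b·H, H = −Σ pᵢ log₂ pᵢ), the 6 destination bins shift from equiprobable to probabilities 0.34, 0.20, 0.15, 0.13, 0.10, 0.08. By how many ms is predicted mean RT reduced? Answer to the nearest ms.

34 ms

Equiprobable entropy H₀ = log₂ 6 = 2.5850 bits.
Skewed entropy H = −Σ pᵢ log₂ pᵢ = 2.4104 bits.
ΔRT = b·(H₀ − H) = 195 × 0.1745 = 34.03 ms.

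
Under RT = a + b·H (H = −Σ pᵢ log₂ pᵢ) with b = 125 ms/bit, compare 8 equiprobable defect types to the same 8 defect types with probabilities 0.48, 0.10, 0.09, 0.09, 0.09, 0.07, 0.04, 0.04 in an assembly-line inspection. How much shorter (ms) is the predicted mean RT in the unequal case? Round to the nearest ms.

Equiprobable entropy H₀ = log₂ 8 = 3.0000 bits.
Skewed entropy H = −Σ pᵢ log₂ pᵢ = 2.4185 bits.
ΔRT = b·(H₀ − H) = 125 × 0.5815 = 72.69 ms.

73 ms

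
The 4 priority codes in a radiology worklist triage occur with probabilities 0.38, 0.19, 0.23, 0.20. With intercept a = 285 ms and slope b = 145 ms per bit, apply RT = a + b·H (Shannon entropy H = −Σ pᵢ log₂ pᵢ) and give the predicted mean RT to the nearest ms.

566 ms

H = 0.38·log₂(1/0.38) + 0.19·log₂(1/0.19) + 0.23·log₂(1/0.23) + 0.20·log₂(1/0.20) = 1.9377 bits.
RT = 285 + 145 × 1.9377 = 565.97 ms.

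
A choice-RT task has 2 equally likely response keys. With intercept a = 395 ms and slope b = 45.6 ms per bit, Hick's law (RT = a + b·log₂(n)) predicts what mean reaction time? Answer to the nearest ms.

log₂(2) = 1 bits, so RT = 395 + 45.6 × 1 ≈ 440.600 ms.

441 ms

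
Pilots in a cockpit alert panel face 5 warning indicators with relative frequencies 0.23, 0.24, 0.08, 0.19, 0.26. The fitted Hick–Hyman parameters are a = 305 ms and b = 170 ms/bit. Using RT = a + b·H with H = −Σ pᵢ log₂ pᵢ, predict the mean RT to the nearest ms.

685 ms

H = 0.23·log₂(1/0.23) + 0.24·log₂(1/0.24) + 0.08·log₂(1/0.08) + 0.19·log₂(1/0.19) + 0.26·log₂(1/0.26) = 2.2338 bits.
RT = 305 + 170 × 2.2338 = 684.75 ms.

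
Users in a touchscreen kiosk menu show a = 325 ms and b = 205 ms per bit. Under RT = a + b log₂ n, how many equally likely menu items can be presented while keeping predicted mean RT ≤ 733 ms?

3

Information budget: (733 − 325)/205 = 1.9902 bits, so n ≤ 2^1.9902 = 3.973 → at most 3.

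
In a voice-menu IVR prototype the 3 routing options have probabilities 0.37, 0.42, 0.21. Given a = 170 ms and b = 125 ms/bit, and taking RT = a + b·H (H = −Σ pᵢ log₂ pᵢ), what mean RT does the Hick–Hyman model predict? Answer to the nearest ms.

Entropy contributions −pᵢ log₂ pᵢ: 0.5307, 0.5256, 0.4728; sum H = 1.5292 bits.
RT = a + bH = 170 + 125·1.5292 = 361.15 ms.

361 ms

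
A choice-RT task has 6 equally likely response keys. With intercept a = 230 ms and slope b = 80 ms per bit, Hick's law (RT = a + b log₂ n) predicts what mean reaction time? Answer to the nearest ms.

log₂(6) = 2.5850 bits, so RT = 230 + 80 × 2.5850 ≈ 436.797 ms.

437 ms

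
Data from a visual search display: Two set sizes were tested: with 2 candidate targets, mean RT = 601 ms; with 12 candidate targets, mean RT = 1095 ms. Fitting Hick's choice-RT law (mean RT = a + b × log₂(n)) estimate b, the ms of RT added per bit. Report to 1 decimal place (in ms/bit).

191.1 ms/bit

Slope: b = (1095 − 601) / (log₂ 12 − log₂ 2) = 494/2.5850 = 191.105 ms/bit.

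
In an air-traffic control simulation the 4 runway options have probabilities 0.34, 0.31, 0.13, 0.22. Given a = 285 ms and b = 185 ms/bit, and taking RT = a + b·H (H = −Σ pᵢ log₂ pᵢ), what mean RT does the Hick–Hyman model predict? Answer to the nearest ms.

H = 0.34·log₂(1/0.34) + 0.31·log₂(1/0.31) + 0.13·log₂(1/0.13) + 0.22·log₂(1/0.22) = 1.9162 bits.
RT = 285 + 185 × 1.9162 = 639.49 ms.

639 ms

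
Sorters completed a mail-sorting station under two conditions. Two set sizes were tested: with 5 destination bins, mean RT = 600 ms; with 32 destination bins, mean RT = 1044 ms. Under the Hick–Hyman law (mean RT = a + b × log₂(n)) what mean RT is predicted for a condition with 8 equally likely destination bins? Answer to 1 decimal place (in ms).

Solve the two-equation system in a and b:
  b = (1044 − 600) / (log₂ 32 − log₂ 5) = 444 / (5 − 2.3219) = 165.791 ms/bit
  a = 600 − 165.791 × 2.3219 = 215.045 ms
Then RT(8) = 215.045 + 165.791 × log₂ 8 = 215.045 + 165.791 × 3 ≈ 712.418 ms.

712.4 ms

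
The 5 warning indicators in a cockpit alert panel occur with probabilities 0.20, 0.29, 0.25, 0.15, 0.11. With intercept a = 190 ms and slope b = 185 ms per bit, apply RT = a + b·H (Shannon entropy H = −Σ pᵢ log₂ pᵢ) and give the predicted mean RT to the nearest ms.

H = 0.20·log₂(1/0.20) + 0.29·log₂(1/0.29) + 0.25·log₂(1/0.25) + 0.15·log₂(1/0.15) + 0.11·log₂(1/0.11) = 2.2431 bits.
RT = 190 + 185 × 2.2431 = 604.98 ms.

605 ms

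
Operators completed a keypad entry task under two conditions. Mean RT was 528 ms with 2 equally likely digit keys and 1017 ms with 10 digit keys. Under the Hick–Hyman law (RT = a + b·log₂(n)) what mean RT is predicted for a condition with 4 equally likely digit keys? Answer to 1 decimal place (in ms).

738.6 ms

RT is linear in log₂ n, so two points fix the line:
  b = (1017 − 528) / (log₂ 10 − log₂ 2) = 489 / (3.3219 − 1) = 210.601 ms/bit
  a = 528 − 210.601 × 1 = 317.399 ms
Then RT(4) = 317.399 + 210.601 × log₂ 4 = 317.399 + 210.601 × 2 ≈ 738.601 ms.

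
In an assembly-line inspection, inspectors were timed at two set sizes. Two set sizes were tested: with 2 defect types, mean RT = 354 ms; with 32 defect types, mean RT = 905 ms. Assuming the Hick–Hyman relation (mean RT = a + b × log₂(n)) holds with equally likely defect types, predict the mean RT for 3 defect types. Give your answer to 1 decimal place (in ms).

434.6 ms

Fit slope and intercept:
  b = (905 − 354) / (log₂ 32 − log₂ 2) = 551 / (5 − 1) = 137.750 ms/bit
  a = 354 − 137.750 × 1 = 216.250 ms
Then RT(3) = 216.250 + 137.750 × log₂ 3 = 216.250 + 137.750 × 1.5850 ≈ 434.579 ms.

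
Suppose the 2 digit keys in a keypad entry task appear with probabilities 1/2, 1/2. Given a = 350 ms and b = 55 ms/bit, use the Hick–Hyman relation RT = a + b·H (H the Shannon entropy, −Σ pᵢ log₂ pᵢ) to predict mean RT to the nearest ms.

405 ms

H = −Σ pᵢ log₂ pᵢ = 0.5·1 + 0.5·1 = 1.000 bits.
RT = 350 + 55 × 1.000 = 405.00 ms.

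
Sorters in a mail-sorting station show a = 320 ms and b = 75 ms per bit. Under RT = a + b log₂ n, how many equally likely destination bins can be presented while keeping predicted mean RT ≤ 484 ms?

4

75·log₂ n ≤ 484 − 320 = 164, giving log₂ n ≤ 2.1867 and n ≤ 4.553. The largest whole number is 4.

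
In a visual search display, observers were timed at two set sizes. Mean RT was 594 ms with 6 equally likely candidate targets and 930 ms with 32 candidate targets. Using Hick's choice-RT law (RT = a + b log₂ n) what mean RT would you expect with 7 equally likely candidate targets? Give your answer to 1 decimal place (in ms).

Solve the two-equation system in a and b:
  b = (930 − 594) / (log₂ 32 − log₂ 6) = 336 / (5 − 2.5850) = 139.128 ms/bit
  a = 594 − 139.128 × 2.5850 = 234.359 ms
Then RT(7) = 234.359 + 139.128 × log₂ 7 = 234.359 + 139.128 × 2.8074 ≈ 624.941 ms.

624.9 ms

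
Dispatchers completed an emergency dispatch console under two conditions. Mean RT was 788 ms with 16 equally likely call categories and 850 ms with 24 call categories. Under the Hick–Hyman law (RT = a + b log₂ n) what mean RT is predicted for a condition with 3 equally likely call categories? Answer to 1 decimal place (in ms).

Fit slope and intercept:
  b = (850 − 788) / (log₂ 24 − log₂ 16) = 62 / (4.5850 − 4) = 105.990 ms/bit
  a = 788 − 105.990 × 4 = 364.041 ms
Then RT(3) = 364.041 + 105.990 × log₂ 3 = 364.041 + 105.990 × 1.5850 ≈ 532.031 ms.

532.0 ms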